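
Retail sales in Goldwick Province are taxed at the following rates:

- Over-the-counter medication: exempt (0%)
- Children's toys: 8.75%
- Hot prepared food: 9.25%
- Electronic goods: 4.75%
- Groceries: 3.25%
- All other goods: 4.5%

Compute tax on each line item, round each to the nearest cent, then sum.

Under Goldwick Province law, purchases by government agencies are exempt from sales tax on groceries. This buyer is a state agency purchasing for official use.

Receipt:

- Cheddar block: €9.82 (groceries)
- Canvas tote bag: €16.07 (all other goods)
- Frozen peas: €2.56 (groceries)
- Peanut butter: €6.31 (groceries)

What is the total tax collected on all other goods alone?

€0.72

Canvas tote bag €16.07: all other goods → 4.5% → €0.72
Tax on all other goods = €0.72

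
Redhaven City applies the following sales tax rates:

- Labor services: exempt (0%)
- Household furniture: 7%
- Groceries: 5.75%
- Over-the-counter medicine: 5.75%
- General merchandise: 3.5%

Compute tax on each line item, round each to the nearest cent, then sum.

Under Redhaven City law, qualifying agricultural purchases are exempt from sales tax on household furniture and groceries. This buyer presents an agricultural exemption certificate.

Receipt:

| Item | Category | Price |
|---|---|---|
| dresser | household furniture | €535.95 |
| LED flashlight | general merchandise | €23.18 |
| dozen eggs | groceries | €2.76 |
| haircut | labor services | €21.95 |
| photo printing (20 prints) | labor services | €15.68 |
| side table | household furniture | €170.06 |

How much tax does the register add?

€0.81

Dresser €535.95: household furniture, buyer-exempt → 0% → €0.00
LED flashlight €23.18: general merchandise → 3.5% → €0.81
Dozen eggs €2.76: groceries, buyer-exempt → 0% → €0.00
Haircut €21.95: labor services → 0% → €0.00
Photo printing (20 prints) €15.68: labor services → 0% → €0.00
Side table €170.06: household furniture, buyer-exempt → 0% → €0.00
Total tax = €0.81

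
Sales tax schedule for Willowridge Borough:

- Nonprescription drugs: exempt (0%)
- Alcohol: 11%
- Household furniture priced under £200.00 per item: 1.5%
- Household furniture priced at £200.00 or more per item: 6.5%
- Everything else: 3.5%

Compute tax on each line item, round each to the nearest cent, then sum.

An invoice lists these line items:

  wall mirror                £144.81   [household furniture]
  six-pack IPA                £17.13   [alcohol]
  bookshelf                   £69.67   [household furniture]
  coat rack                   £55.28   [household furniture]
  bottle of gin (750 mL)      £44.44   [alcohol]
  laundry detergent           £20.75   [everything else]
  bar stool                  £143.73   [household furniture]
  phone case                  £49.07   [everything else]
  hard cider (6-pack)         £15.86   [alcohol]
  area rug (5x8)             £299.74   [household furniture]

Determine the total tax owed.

£36.65

Wall mirror £144.81: household furniture, under £200.00 → 1.5% → £2.17
Six-pack IPA £17.13: alcohol → 11% → £1.88
Bookshelf £69.67: household furniture, under £200.00 → 1.5% → £1.05
Coat rack £55.28: household furniture, under £200.00 → 1.5% → £0.83
Bottle of gin (750 mL) £44.44: alcohol → 11% → £4.89
Laundry detergent £20.75: everything else → 3.5% → £0.73
Bar stool £143.73: household furniture, under £200.00 → 1.5% → £2.16
Phone case £49.07: everything else → 3.5% → £1.72
Hard cider (6-pack) £15.86: alcohol → 11% → £1.74
Area rug (5x8) £299.74: household furniture, £200.00 or more → 6.5% → £19.48
Total tax = £2.17 + £1.88 + £1.05 + £0.83 + £4.89 + £0.73 + £2.16 + £1.72 + £1.74 + £19.48 = £36.65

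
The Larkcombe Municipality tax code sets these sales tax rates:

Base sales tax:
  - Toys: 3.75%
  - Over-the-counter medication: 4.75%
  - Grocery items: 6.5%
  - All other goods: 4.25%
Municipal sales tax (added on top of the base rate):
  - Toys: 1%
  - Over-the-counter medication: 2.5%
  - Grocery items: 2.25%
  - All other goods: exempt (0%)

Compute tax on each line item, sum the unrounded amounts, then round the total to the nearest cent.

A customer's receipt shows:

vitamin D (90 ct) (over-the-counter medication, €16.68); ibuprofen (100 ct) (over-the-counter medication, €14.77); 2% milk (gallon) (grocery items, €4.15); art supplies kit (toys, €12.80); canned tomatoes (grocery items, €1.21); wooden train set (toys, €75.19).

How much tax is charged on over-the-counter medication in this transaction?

€2.28

Vitamin D (90 ct) €16.68: over-the-counter medication → 4.75% + 2.5% municipal = 7.25% → €1.2093
Ibuprofen (100 ct) €14.77: over-the-counter medication → 4.75% + 2.5% municipal = 7.25% → €1.070825
Tax on over-the-counter medication: unrounded sum = €2.280125 → €2.28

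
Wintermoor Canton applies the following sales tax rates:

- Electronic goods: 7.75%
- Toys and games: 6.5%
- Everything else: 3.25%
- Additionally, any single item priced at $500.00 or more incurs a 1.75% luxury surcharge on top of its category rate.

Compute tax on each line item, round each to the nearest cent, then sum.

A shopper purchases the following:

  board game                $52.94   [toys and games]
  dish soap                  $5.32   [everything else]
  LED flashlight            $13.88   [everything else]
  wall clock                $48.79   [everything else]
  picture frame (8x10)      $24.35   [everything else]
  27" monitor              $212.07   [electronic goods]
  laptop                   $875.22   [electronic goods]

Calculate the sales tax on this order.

$106.03

Board game $52.94: toys and games → 6.5% → $3.44
Dish soap $5.32: everything else → 3.25% → $0.17
LED flashlight $13.88: everything else → 3.25% → $0.45
Wall clock $48.79: everything else → 3.25% → $1.59
Picture frame (8x10) $24.35: everything else → 3.25% → $0.79
27" monitor $212.07: electronic goods → 7.75% → $16.44
Laptop $875.22: electronic goods → 7.75% + 1.75% surcharge = 9.5% → $83.15
Total tax = $3.44 + $0.17 + $0.45 + $1.59 + $0.79 + $16.44 + $83.15 = $106.03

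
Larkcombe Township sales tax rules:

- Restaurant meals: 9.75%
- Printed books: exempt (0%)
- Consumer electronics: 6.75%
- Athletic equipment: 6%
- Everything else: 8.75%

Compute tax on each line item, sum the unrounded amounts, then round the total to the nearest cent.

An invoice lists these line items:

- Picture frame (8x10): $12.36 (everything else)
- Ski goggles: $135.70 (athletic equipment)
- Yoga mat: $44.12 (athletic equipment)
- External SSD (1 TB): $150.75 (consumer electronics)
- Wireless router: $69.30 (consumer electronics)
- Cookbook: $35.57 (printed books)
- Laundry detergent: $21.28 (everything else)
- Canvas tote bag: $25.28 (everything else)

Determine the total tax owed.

$30.80

Picture frame (8x10) $12.36: everything else → 8.75% → $1.0815
Ski goggles $135.70: athletic equipment → 6% → $8.142
Yoga mat $44.12: athletic equipment → 6% → $2.6472
External SSD (1 TB) $150.75: consumer electronics → 6.75% → $10.175625
Wireless router $69.30: consumer electronics → 6.75% → $4.67775
Cookbook $35.57: printed books → 0% → $0.00
Laundry detergent $21.28: everything else → 8.75% → $1.862
Canvas tote bag $25.28: everything else → 8.75% → $2.212
Unrounded tax sum = $30.798075 → $30.80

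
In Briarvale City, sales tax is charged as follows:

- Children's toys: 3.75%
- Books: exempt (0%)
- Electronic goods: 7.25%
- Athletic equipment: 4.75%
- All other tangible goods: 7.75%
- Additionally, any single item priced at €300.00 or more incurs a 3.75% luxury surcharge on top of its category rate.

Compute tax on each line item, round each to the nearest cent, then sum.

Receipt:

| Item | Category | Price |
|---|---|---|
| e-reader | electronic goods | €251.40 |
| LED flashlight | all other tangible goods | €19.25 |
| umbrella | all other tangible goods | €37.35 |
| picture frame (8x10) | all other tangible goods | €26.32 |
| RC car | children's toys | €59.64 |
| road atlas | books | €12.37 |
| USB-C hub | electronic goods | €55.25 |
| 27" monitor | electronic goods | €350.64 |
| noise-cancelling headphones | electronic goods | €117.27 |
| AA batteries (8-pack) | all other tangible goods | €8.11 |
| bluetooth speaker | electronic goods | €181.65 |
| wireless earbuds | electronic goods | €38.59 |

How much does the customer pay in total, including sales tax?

€1252.41

E-reader €251.40: electronic goods → 7.25% → €18.23
LED flashlight €19.25: all other tangible goods → 7.75% → €1.49
Umbrella €37.35: all other tangible goods → 7.75% → €2.89
Picture frame (8x10) €26.32: all other tangible goods → 7.75% → €2.04
RC car €59.64: children's toys → 3.75% → €2.24
Road atlas €12.37: books → 0% → €0.00
USB-C hub €55.25: electronic goods → 7.25% → €4.01
27" monitor €350.64: electronic goods → 7.25% + 3.75% surcharge = 11% → €38.57
Noise-cancelling headphones €117.27: electronic goods → 7.25% → €8.50
AA batteries (8-pack) €8.11: all other tangible goods → 7.75% → €0.63
Bluetooth speaker €181.65: electronic goods → 7.25% → €13.17
Wireless earbuds €38.59: electronic goods → 7.25% → €2.80
Subtotal = €1157.84; tax = €94.57; total due = €1252.41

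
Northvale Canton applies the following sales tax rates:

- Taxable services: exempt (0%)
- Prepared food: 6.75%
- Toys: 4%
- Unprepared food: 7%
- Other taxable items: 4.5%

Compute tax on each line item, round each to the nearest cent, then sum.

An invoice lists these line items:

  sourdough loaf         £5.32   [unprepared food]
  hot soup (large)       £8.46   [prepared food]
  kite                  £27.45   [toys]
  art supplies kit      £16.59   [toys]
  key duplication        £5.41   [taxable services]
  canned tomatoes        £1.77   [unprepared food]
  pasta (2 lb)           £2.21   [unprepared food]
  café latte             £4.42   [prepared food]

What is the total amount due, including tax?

Sourdough loaf £5.32: unprepared food → 7% → £0.37
Hot soup (large) £8.46: prepared food → 6.75% → £0.57
Kite £27.45: toys → 4% → £1.10
Art supplies kit £16.59: toys → 4% → £0.66
Key duplication £5.41: taxable services → 0% → £0.00
Canned tomatoes £1.77: unprepared food → 7% → £0.12
Pasta (2 lb) £2.21: unprepared food → 7% → £0.15
Café latte £4.42: prepared food → 6.75% → £0.30
Subtotal = £71.63; tax = £3.27; total due = £74.90

£74.90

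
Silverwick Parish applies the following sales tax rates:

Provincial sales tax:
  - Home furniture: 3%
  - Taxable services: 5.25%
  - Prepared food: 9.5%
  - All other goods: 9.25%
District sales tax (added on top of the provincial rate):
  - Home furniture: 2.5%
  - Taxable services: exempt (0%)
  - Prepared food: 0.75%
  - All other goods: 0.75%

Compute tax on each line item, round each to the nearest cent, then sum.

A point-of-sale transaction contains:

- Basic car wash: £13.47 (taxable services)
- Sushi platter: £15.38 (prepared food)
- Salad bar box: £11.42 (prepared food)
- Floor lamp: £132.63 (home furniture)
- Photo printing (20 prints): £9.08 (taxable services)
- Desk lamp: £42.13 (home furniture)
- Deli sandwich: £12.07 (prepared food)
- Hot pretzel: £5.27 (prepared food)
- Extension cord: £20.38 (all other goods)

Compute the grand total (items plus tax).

£279.20

Basic car wash £13.47: taxable services → 5.25% + 0% district = 5.25% → £0.71
Sushi platter £15.38: prepared food → 9.5% + 0.75% district = 10.25% → £1.58
Salad bar box £11.42: prepared food → 9.5% + 0.75% district = 10.25% → £1.17
Floor lamp £132.63: home furniture → 3% + 2.5% district = 5.5% → £7.29
Photo printing (20 prints) £9.08: taxable services → 5.25% + 0% district = 5.25% → £0.48
Desk lamp £42.13: home furniture → 3% + 2.5% district = 5.5% → £2.32
Deli sandwich £12.07: prepared food → 9.5% + 0.75% district = 10.25% → £1.24
Hot pretzel £5.27: prepared food → 9.5% + 0.75% district = 10.25% → £0.54
Extension cord £20.38: all other goods → 9.25% + 0.75% district = 10% → £2.04
Subtotal = £261.83; tax = £17.37; total due = £279.20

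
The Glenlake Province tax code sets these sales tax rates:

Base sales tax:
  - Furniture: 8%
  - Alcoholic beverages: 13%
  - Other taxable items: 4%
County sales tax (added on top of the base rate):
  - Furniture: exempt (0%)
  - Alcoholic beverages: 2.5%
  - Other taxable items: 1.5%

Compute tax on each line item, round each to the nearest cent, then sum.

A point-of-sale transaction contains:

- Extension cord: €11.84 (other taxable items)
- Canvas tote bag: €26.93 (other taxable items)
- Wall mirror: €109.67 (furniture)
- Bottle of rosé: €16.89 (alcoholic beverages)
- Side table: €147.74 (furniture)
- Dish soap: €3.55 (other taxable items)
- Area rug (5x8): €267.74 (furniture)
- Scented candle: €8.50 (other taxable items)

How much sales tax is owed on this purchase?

Extension cord €11.84: other taxable items → 4% + 1.5% county = 5.5% → €0.65
Canvas tote bag €26.93: other taxable items → 4% + 1.5% county = 5.5% → €1.48
Wall mirror €109.67: furniture → 8% + 0% county = 8% → €8.77
Bottle of rosé €16.89: alcoholic beverages → 13% + 2.5% county = 15.5% → €2.62
Side table €147.74: furniture → 8% + 0% county = 8% → €11.82
Dish soap €3.55: other taxable items → 4% + 1.5% county = 5.5% → €0.20
Area rug (5x8) €267.74: furniture → 8% + 0% county = 8% → €21.42
Scented candle €8.50: other taxable items → 4% + 1.5% county = 5.5% → €0.47
Total tax = €0.65 + €1.48 + €8.77 + €2.62 + €11.82 + €0.20 + €21.42 + €0.47 = €47.43

€47.43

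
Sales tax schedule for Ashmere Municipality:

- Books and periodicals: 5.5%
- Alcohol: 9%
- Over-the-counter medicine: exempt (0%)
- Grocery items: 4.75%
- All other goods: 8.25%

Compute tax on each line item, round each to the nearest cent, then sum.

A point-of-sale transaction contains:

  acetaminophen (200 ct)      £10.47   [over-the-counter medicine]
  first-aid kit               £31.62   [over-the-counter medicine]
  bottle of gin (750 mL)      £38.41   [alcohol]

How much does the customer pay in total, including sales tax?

Acetaminophen (200 ct) £10.47: over-the-counter medicine → 0% → £0.00
First-aid kit £31.62: over-the-counter medicine → 0% → £0.00
Bottle of gin (750 mL) £38.41: alcohol → 9% → £3.46
Subtotal = £80.50; tax = £3.46; total due = £83.96

£83.96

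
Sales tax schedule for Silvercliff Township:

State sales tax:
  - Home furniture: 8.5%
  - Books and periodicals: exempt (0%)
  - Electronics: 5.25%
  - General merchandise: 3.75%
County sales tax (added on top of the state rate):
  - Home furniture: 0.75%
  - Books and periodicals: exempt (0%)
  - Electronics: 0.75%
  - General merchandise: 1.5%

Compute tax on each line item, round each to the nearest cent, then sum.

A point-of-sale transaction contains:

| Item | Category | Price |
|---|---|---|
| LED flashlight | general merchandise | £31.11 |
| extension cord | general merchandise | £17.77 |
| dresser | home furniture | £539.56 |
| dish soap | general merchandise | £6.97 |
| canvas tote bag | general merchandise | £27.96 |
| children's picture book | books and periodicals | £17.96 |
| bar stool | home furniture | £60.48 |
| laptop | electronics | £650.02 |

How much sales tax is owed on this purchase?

LED flashlight £31.11: general merchandise → 3.75% + 1.5% county = 5.25% → £1.63
Extension cord £17.77: general merchandise → 3.75% + 1.5% county = 5.25% → £0.93
Dresser £539.56: home furniture → 8.5% + 0.75% county = 9.25% → £49.91
Dish soap £6.97: general merchandise → 3.75% + 1.5% county = 5.25% → £0.37
Canvas tote bag £27.96: general merchandise → 3.75% + 1.5% county = 5.25% → £1.47
Children's picture book £17.96: books and periodicals → 0% + 0% county = 0% → £0.00
Bar stool £60.48: home furniture → 8.5% + 0.75% county = 9.25% → £5.59
Laptop £650.02: electronics → 5.25% + 0.75% county = 6% → £39.00
Total tax = £1.63 + £0.93 + £49.91 + £0.37 + £1.47 + £5.59 + £39.00 = £98.90

£98.90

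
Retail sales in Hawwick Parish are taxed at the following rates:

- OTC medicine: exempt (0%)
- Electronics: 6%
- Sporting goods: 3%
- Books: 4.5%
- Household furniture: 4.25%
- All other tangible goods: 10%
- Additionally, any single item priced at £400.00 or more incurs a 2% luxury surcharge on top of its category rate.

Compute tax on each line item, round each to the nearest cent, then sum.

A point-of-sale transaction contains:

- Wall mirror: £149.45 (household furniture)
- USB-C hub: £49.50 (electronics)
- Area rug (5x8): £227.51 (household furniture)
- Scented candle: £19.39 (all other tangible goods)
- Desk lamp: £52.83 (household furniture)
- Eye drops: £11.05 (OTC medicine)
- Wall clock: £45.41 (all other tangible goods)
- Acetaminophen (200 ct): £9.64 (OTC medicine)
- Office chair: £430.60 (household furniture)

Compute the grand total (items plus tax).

Wall mirror £149.45: household furniture → 4.25% → £6.35
USB-C hub £49.50: electronics → 6% → £2.97
Area rug (5x8) £227.51: household furniture → 4.25% → £9.67
Scented candle £19.39: all other tangible goods → 10% → £1.94
Desk lamp £52.83: household furniture → 4.25% → £2.25
Eye drops £11.05: OTC medicine → 0% → £0.00
Wall clock £45.41: all other tangible goods → 10% → £4.54
Acetaminophen (200 ct) £9.64: OTC medicine → 0% → £0.00
Office chair £430.60: household furniture → 4.25% + 2% surcharge = 6.25% → £26.91
Subtotal = £995.38; tax = £54.63; total due = £1050.01

£1050.01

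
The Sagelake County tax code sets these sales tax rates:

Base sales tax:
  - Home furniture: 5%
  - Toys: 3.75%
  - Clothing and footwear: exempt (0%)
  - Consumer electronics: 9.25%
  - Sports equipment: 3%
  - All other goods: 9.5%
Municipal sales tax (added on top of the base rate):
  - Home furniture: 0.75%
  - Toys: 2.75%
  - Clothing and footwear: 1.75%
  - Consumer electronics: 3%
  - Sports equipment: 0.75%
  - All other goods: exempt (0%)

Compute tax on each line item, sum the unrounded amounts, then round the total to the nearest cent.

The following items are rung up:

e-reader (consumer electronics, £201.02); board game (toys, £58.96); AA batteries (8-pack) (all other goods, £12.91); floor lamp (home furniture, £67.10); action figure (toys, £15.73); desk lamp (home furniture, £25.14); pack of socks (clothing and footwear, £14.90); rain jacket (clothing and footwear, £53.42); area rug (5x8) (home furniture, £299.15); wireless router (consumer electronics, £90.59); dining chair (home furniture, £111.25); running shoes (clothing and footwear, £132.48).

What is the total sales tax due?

£74.22

E-reader £201.02: consumer electronics → 9.25% + 3% municipal = 12.25% → £24.62495
Board game £58.96: toys → 3.75% + 2.75% municipal = 6.5% → £3.8324
AA batteries (8-pack) £12.91: all other goods → 9.5% + 0% municipal = 9.5% → £1.22645
Floor lamp £67.10: home furniture → 5% + 0.75% municipal = 5.75% → £3.85825
Action figure £15.73: toys → 3.75% + 2.75% municipal = 6.5% → £1.02245
Desk lamp £25.14: home furniture → 5% + 0.75% municipal = 5.75% → £1.44555
Pack of socks £14.90: clothing and footwear → 0% + 1.75% municipal = 1.75% → £0.26075
Rain jacket £53.42: clothing and footwear → 0% + 1.75% municipal = 1.75% → £0.93485
Area rug (5x8) £299.15: home furniture → 5% + 0.75% municipal = 5.75% → £17.201125
Wireless router £90.59: consumer electronics → 9.25% + 3% municipal = 12.25% → £11.097275
Dining chair £111.25: home furniture → 5% + 0.75% municipal = 5.75% → £6.396875
Running shoes £132.48: clothing and footwear → 0% + 1.75% municipal = 1.75% → £2.3184
Unrounded tax sum = £74.219325 → £74.22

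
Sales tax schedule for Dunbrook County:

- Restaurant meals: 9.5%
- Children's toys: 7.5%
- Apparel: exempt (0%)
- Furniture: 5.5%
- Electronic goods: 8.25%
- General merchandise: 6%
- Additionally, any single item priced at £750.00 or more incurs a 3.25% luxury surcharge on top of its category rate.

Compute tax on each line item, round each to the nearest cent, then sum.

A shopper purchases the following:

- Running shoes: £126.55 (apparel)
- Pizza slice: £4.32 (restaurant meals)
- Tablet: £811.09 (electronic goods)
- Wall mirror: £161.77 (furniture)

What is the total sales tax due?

£102.59

Running shoes £126.55: apparel → 0% → £0.00
Pizza slice £4.32: restaurant meals → 9.5% → £0.41
Tablet £811.09: electronic goods → 8.25% + 3.25% surcharge = 11.5% → £93.28
Wall mirror £161.77: furniture → 5.5% → £8.90
Total tax = £0.41 + £93.28 + £8.90 = £102.59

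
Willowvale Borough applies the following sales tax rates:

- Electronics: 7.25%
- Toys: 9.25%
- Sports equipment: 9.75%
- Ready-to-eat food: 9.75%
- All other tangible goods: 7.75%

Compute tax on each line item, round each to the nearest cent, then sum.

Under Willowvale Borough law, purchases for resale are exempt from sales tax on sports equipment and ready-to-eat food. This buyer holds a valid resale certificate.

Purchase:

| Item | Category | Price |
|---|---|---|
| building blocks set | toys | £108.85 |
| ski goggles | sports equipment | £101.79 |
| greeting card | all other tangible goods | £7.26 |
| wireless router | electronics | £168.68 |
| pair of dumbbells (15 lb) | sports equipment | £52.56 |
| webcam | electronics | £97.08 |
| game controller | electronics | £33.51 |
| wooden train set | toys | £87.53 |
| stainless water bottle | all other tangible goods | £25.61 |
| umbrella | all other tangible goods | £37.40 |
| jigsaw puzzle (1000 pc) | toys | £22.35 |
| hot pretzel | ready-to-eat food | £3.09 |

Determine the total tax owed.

£47.38

Building blocks set £108.85: toys → 9.25% → £10.07
Ski goggles £101.79: sports equipment, buyer-exempt → 0% → £0.00
Greeting card £7.26: all other tangible goods → 7.75% → £0.56
Wireless router £168.68: electronics → 7.25% → £12.23
Pair of dumbbells (15 lb) £52.56: sports equipment, buyer-exempt → 0% → £0.00
Webcam £97.08: electronics → 7.25% → £7.04
Game controller £33.51: electronics → 7.25% → £2.43
Wooden train set £87.53: toys → 9.25% → £8.10
Stainless water bottle £25.61: all other tangible goods → 7.75% → £1.98
Umbrella £37.40: all other tangible goods → 7.75% → £2.90
Jigsaw puzzle (1000 pc) £22.35: toys → 9.25% → £2.07
Hot pretzel £3.09: ready-to-eat food, buyer-exempt → 0% → £0.00
Total tax = £10.07 + £0.56 + £12.23 + £7.04 + £2.43 + £8.10 + £1.98 + £2.90 + £2.07 = £47.38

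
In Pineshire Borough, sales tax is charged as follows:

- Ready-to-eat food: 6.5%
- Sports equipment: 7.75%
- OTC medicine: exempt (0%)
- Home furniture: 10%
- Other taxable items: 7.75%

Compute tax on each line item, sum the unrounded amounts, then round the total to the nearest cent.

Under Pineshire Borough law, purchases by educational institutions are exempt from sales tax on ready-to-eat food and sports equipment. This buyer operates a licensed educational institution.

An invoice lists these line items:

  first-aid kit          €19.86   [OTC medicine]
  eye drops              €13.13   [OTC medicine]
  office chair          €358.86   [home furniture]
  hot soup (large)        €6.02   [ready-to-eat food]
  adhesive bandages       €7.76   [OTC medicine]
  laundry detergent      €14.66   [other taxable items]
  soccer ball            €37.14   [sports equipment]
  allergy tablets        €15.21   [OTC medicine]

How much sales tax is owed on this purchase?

€37.02

First-aid kit €19.86: OTC medicine → 0% → €0.00
Eye drops €13.13: OTC medicine → 0% → €0.00
Office chair €358.86: home furniture → 10% → €35.886
Hot soup (large) €6.02: ready-to-eat food, buyer-exempt → 0% → €0.00
Adhesive bandages €7.76: OTC medicine → 0% → €0.00
Laundry detergent €14.66: other taxable items → 7.75% → €1.13615
Soccer ball €37.14: sports equipment, buyer-exempt → 0% → €0.00
Allergy tablets €15.21: OTC medicine → 0% → €0.00
Unrounded tax sum = €37.02215 → €37.02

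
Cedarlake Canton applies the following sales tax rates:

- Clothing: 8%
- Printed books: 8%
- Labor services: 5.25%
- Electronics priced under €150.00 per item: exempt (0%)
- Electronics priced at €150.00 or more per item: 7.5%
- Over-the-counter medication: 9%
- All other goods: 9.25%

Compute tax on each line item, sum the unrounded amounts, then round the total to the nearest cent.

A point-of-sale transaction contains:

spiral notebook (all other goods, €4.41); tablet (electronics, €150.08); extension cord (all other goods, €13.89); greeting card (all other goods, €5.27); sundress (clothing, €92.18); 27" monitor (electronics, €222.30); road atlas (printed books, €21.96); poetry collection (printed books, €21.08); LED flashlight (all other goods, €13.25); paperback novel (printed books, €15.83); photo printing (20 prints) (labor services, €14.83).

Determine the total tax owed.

Spiral notebook €4.41: all other goods → 9.25% → €0.407925
Tablet €150.08: electronics, €150.00 or more → 7.5% → €11.256
Extension cord €13.89: all other goods → 9.25% → €1.284825
Greeting card €5.27: all other goods → 9.25% → €0.487475
Sundress €92.18: clothing → 8% → €7.3744
27" monitor €222.30: electronics, €150.00 or more → 7.5% → €16.6725
Road atlas €21.96: printed books → 8% → €1.7568
Poetry collection €21.08: printed books → 8% → €1.6864
LED flashlight €13.25: all other goods → 9.25% → €1.225625
Paperback novel €15.83: printed books → 8% → €1.2664
Photo printing (20 prints) €14.83: labor services → 5.25% → €0.778575
Unrounded tax sum = €44.196925 → €44.20

€44.20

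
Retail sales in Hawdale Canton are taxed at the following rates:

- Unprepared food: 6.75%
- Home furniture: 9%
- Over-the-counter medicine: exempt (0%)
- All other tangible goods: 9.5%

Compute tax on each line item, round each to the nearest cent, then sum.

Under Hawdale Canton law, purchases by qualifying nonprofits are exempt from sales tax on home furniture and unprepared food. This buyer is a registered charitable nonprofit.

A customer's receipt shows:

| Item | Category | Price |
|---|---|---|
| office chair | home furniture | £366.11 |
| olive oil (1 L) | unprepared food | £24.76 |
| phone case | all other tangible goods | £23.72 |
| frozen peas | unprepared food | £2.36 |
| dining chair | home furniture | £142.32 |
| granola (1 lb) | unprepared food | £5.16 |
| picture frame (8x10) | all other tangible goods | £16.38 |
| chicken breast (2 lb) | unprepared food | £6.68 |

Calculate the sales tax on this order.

£3.81

Office chair £366.11: home furniture, buyer-exempt → 0% → £0.00
Olive oil (1 L) £24.76: unprepared food, buyer-exempt → 0% → £0.00
Phone case £23.72: all other tangible goods → 9.5% → £2.25
Frozen peas £2.36: unprepared food, buyer-exempt → 0% → £0.00
Dining chair £142.32: home furniture, buyer-exempt → 0% → £0.00
Granola (1 lb) £5.16: unprepared food, buyer-exempt → 0% → £0.00
Picture frame (8x10) £16.38: all other tangible goods → 9.5% → £1.56
Chicken breast (2 lb) £6.68: unprepared food, buyer-exempt → 0% → £0.00
Total tax = £2.25 + £1.56 = £3.81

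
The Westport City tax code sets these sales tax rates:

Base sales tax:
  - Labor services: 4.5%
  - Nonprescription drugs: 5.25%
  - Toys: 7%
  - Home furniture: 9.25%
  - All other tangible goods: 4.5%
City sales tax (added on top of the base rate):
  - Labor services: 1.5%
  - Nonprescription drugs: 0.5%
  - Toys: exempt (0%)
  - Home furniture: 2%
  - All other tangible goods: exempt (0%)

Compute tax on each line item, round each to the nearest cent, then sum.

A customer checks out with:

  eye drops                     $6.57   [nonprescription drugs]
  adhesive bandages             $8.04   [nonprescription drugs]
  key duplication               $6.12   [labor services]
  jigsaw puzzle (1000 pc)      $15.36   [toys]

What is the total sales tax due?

$2.29

Eye drops $6.57: nonprescription drugs → 5.25% + 0.5% city = 5.75% → $0.38
Adhesive bandages $8.04: nonprescription drugs → 5.25% + 0.5% city = 5.75% → $0.46
Key duplication $6.12: labor services → 4.5% + 1.5% city = 6% → $0.37
Jigsaw puzzle (1000 pc) $15.36: toys → 7% + 0% city = 7% → $1.08
Total tax = $0.38 + $0.46 + $0.37 + $1.08 = $2.29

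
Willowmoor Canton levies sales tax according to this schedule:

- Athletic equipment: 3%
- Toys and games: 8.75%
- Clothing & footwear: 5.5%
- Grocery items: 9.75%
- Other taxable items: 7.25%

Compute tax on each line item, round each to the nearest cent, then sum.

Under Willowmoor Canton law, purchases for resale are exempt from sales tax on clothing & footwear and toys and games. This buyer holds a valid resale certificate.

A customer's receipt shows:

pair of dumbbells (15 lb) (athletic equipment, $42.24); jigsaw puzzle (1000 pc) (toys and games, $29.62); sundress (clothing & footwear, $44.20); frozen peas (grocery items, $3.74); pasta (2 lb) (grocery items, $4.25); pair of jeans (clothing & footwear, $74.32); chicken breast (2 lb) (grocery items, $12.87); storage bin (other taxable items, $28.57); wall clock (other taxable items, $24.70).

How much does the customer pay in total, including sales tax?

Pair of dumbbells (15 lb) $42.24: athletic equipment → 3% → $1.27
Jigsaw puzzle (1000 pc) $29.62: toys and games, buyer-exempt → 0% → $0.00
Sundress $44.20: clothing & footwear, buyer-exempt → 0% → $0.00
Frozen peas $3.74: grocery items → 9.75% → $0.36
Pasta (2 lb) $4.25: grocery items → 9.75% → $0.41
Pair of jeans $74.32: clothing & footwear, buyer-exempt → 0% → $0.00
Chicken breast (2 lb) $12.87: grocery items → 9.75% → $1.25
Storage bin $28.57: other taxable items → 7.25% → $2.07
Wall clock $24.70: other taxable items → 7.25% → $1.79
Subtotal = $264.51; tax = $7.15; total due = $271.66

$271.66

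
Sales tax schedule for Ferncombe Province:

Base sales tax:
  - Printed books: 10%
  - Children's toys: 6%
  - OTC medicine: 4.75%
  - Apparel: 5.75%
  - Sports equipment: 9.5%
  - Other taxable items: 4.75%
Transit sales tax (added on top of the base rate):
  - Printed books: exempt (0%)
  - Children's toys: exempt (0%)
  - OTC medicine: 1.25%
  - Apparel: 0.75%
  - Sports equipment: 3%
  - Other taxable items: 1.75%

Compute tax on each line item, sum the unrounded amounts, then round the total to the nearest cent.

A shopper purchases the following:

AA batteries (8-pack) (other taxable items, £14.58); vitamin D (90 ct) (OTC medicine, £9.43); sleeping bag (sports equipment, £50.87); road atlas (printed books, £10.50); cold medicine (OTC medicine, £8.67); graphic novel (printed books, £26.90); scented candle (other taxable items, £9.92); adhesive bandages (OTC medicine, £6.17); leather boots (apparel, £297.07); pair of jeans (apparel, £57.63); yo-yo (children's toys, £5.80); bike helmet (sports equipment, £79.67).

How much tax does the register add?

AA batteries (8-pack) £14.58: other taxable items → 4.75% + 1.75% transit = 6.5% → £0.9477
Vitamin D (90 ct) £9.43: OTC medicine → 4.75% + 1.25% transit = 6% → £0.5658
Sleeping bag £50.87: sports equipment → 9.5% + 3% transit = 12.5% → £6.35875
Road atlas £10.50: printed books → 10% + 0% transit = 10% → £1.05
Cold medicine £8.67: OTC medicine → 4.75% + 1.25% transit = 6% → £0.5202
Graphic novel £26.90: printed books → 10% + 0% transit = 10% → £2.69
Scented candle £9.92: other taxable items → 4.75% + 1.75% transit = 6.5% → £0.6448
Adhesive bandages £6.17: OTC medicine → 4.75% + 1.25% transit = 6% → £0.3702
Leather boots £297.07: apparel → 5.75% + 0.75% transit = 6.5% → £19.30955
Pair of jeans £57.63: apparel → 5.75% + 0.75% transit = 6.5% → £3.74595
Yo-yo £5.80: children's toys → 6% + 0% transit = 6% → £0.348
Bike helmet £79.67: sports equipment → 9.5% + 3% transit = 12.5% → £9.95875
Unrounded tax sum = £46.5097 → £46.51

£46.51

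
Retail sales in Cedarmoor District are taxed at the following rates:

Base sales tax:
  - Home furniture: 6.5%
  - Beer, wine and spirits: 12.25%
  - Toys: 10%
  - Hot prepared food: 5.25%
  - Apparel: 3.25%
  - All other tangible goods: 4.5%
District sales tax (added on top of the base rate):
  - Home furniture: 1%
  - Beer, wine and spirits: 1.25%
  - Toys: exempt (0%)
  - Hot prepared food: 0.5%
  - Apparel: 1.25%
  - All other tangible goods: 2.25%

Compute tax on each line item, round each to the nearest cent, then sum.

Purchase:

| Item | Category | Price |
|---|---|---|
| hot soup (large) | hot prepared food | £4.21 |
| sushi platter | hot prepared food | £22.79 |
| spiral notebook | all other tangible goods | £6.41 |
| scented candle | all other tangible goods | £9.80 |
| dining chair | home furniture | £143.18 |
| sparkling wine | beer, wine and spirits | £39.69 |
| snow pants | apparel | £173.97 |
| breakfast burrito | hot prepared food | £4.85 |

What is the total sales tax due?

£26.85

Hot soup (large) £4.21: hot prepared food → 5.25% + 0.5% district = 5.75% → £0.24
Sushi platter £22.79: hot prepared food → 5.25% + 0.5% district = 5.75% → £1.31
Spiral notebook £6.41: all other tangible goods → 4.5% + 2.25% district = 6.75% → £0.43
Scented candle £9.80: all other tangible goods → 4.5% + 2.25% district = 6.75% → £0.66
Dining chair £143.18: home furniture → 6.5% + 1% district = 7.5% → £10.74
Sparkling wine £39.69: beer, wine and spirits → 12.25% + 1.25% district = 13.5% → £5.36
Snow pants £173.97: apparel → 3.25% + 1.25% district = 4.5% → £7.83
Breakfast burrito £4.85: hot prepared food → 5.25% + 0.5% district = 5.75% → £0.28
Total tax = £0.24 + £1.31 + £0.43 + £0.66 + £10.74 + £5.36 + £7.83 + £0.28 = £26.85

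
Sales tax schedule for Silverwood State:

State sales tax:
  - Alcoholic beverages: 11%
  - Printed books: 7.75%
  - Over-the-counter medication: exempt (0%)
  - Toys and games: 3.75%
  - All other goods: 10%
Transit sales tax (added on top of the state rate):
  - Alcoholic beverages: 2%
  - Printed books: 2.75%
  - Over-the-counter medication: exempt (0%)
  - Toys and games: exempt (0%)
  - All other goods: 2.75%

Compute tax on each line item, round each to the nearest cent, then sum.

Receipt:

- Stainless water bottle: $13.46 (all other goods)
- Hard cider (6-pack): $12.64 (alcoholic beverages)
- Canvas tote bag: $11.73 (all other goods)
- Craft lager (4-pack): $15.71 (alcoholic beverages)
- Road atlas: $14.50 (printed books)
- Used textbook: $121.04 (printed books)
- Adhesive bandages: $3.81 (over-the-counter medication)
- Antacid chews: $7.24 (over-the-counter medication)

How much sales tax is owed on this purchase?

Stainless water bottle $13.46: all other goods → 10% + 2.75% transit = 12.75% → $1.72
Hard cider (6-pack) $12.64: alcoholic beverages → 11% + 2% transit = 13% → $1.64
Canvas tote bag $11.73: all other goods → 10% + 2.75% transit = 12.75% → $1.50
Craft lager (4-pack) $15.71: alcoholic beverages → 11% + 2% transit = 13% → $2.04
Road atlas $14.50: printed books → 7.75% + 2.75% transit = 10.5% → $1.52
Used textbook $121.04: printed books → 7.75% + 2.75% transit = 10.5% → $12.71
Adhesive bandages $3.81: over-the-counter medication → 0% + 0% transit = 0% → $0.00
Antacid chews $7.24: over-the-counter medication → 0% + 0% transit = 0% → $0.00
Total tax = $1.72 + $1.64 + $1.50 + $2.04 + $1.52 + $12.71 = $21.13

$21.13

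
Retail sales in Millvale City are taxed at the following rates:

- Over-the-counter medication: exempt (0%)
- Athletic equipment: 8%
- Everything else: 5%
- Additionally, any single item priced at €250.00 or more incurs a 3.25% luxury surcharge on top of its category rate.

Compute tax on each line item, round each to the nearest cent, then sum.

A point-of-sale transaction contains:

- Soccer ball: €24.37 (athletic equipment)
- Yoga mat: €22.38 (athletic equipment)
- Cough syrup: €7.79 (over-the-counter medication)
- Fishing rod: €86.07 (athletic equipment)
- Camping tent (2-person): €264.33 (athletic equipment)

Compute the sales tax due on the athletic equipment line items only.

€40.37

Soccer ball €24.37: athletic equipment → 8% → €1.95
Yoga mat €22.38: athletic equipment → 8% → €1.79
Fishing rod €86.07: athletic equipment → 8% → €6.89
Camping tent (2-person) €264.33: athletic equipment → 8% + 3.25% surcharge = 11.25% → €29.74
Tax on athletic equipment = €1.95 + €1.79 + €6.89 + €29.74 = €40.37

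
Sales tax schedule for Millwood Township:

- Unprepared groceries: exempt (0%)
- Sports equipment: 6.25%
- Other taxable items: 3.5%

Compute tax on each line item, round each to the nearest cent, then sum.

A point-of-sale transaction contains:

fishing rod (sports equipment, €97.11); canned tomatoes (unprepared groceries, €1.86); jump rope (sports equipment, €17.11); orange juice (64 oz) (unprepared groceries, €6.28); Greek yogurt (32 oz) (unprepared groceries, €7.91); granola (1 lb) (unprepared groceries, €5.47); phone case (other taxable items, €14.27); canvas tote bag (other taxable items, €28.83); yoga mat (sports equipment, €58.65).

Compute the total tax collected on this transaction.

€12.32

Fishing rod €97.11: sports equipment → 6.25% → €6.07
Canned tomatoes €1.86: unprepared groceries → 0% → €0.00
Jump rope €17.11: sports equipment → 6.25% → €1.07
Orange juice (64 oz) €6.28: unprepared groceries → 0% → €0.00
Greek yogurt (32 oz) €7.91: unprepared groceries → 0% → €0.00
Granola (1 lb) €5.47: unprepared groceries → 0% → €0.00
Phone case €14.27: other taxable items → 3.5% → €0.50
Canvas tote bag €28.83: other taxable items → 3.5% → €1.01
Yoga mat €58.65: sports equipment → 6.25% → €3.67
Total tax = €6.07 + €1.07 + €0.50 + €1.01 + €3.67 = €12.32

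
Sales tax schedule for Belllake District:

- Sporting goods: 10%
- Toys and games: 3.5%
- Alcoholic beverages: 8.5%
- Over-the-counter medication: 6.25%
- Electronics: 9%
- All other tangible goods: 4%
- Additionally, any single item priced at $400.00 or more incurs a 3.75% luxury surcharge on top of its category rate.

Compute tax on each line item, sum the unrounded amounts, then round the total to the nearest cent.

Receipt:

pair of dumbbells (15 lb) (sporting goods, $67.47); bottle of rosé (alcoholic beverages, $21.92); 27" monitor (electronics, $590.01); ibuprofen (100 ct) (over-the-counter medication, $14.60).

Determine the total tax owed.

Pair of dumbbells (15 lb) $67.47: sporting goods → 10% → $6.747
Bottle of rosé $21.92: alcoholic beverages → 8.5% → $1.8632
27" monitor $590.01: electronics → 9% + 3.75% surcharge = 12.75% → $75.226275
Ibuprofen (100 ct) $14.60: over-the-counter medication → 6.25% → $0.9125
Unrounded tax sum = $84.748975 → $84.75

$84.75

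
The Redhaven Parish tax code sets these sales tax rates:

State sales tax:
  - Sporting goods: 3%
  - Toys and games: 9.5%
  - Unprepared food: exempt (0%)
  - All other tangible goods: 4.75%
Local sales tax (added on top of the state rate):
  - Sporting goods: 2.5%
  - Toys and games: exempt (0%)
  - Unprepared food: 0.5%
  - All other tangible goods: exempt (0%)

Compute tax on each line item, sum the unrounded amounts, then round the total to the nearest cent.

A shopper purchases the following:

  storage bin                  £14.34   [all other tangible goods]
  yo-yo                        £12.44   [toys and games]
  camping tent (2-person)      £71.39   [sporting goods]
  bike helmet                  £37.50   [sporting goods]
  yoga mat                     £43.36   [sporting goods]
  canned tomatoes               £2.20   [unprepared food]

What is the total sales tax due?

Storage bin £14.34: all other tangible goods → 4.75% + 0% local = 4.75% → £0.68115
Yo-yo £12.44: toys and games → 9.5% + 0% local = 9.5% → £1.1818
Camping tent (2-person) £71.39: sporting goods → 3% + 2.5% local = 5.5% → £3.92645
Bike helmet £37.50: sporting goods → 3% + 2.5% local = 5.5% → £2.0625
Yoga mat £43.36: sporting goods → 3% + 2.5% local = 5.5% → £2.3848
Canned tomatoes £2.20: unprepared food → 0% + 0.5% local = 0.5% → £0.011
Unrounded tax sum = £10.2477 → £10.25

£10.25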